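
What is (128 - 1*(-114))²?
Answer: 58564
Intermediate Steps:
(128 - 1*(-114))² = (128 + 114)² = 242² = 58564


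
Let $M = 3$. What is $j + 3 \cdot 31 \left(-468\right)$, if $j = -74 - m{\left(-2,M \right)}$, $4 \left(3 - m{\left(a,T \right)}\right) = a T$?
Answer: $- \frac{87205}{2} \approx -43603.0$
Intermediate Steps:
$m{\left(a,T \right)} = 3 - \frac{T a}{4}$ ($m{\left(a,T \right)} = 3 - \frac{a T}{4} = 3 - \frac{T a}{4}$)
$j = - \frac{157}{2}$ ($j = -74 - \left(3 - \frac{3}{4} \left(-2\right)\right) = -74 - \left(3 + \frac{3}{2}\right) = -74 - \frac{9}{2} = - \frac{157}{2} \approx -78.5$)
$j + 3 \cdot 31 \left(-468\right) = - \frac{157}{2} + 3 \cdot 31 \left(-468\right) = - \frac{157}{2} + 93 \left(-468\right) = - \frac{157}{2} - 43524 = - \frac{87205}{2}$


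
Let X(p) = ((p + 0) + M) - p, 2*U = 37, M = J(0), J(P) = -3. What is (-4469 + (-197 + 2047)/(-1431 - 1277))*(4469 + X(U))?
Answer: -13514006583/677 ≈ -1.9962e+7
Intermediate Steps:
M = -3
U = 37/2 (U = (1/2)*37 = 37/2 ≈ 18.500)
X(p) = -3 (X(p) = ((p + 0) - 3) - p = (p - 3) - p = (-3 + p) - p = -3)
(-4469 + (-197 + 2047)/(-1431 - 1277))*(4469 + X(U)) = (-4469 + (-197 + 2047)/(-1431 - 1277))*(4469 - 3) = (-4469 + 1850/(-2708))*4466 = (-4469 + 1850*(-1/2708))*4466 = (-4469 - 925/1354)*4466 = -6051951/1354*4466 = -13514006583/677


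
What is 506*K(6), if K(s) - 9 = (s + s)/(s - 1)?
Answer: 28842/5 ≈ 5768.4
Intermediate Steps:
K(s) = 9 + 2*s/(-1 + s) (K(s) = 9 + (s + s)/(s - 1) = 9 + (2*s)/(-1 + s) = 9 + 2*s/(-1 + s))
506*K(6) = 506*((-9 + 11*6)/(-1 + 6)) = 506*((-9 + 66)/5) = 506*((⅕)*57) = 506*(57/5) = 28842/5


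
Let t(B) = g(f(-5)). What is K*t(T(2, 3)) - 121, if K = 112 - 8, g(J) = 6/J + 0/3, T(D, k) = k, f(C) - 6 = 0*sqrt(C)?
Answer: -17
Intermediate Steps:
f(C) = 6 (f(C) = 6 + 0*sqrt(C) = 6 + 0 = 6)
g(J) = 6/J (g(J) = 6/J + 0*(1/3) = 6/J + 0 = 6/J)
K = 104
t(B) = 1 (t(B) = 6/6 = 6*(1/6) = 1)
K*t(T(2, 3)) - 121 = 104*1 - 121 = 104 - 121 = -17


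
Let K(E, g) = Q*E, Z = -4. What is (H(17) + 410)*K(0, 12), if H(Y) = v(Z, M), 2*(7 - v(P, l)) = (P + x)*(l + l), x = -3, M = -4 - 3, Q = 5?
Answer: 0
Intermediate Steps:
K(E, g) = 5*E
M = -7
v(P, l) = 7 - l*(-3 + P) (v(P, l) = 7 - (P - 3)*(l + l)/2 = 7 - (-3 + P)*2*l/2 = 7 - l*(-3 + P))
H(Y) = -42 (H(Y) = 7 + 3*(-7) - 1*(-4)*(-7) = 7 - 21 - 28 = -42)
(H(17) + 410)*K(0, 12) = (-42 + 410)*(5*0) = 368*0 = 0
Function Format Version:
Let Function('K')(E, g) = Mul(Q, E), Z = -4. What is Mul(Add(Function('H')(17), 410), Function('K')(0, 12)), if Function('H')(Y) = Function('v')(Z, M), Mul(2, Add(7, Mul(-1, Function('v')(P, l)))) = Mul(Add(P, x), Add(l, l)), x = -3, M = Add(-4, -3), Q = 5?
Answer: 0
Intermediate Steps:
Function('K')(E, g) = Mul(5, E)
M = -7
Function('v')(P, l) = Add(7, Mul(-1, l, Add(-3, P))) (Function('v')(P, l) = Add(7, Mul(Rational(-1, 2), Mul(Add(P, -3), Add(l, l)))) = Add(7, Mul(Rational(-1, 2), Mul(Add(-3, P), Mul(2, l)))) = Add(7, Mul(Rational(-1, 2), Mul(2, l, Add(-3, P)))) = Add(7, Mul(-1, l, Add(-3, P))))
Function('H')(Y) = -42 (Function('H')(Y) = Add(7, Mul(3, -7), Mul(-1, -4, -7)) = Add(7, -21, -28) = -42)
Mul(Add(Function('H')(17), 410), Function('K')(0, 12)) = Mul(Add(-42, 410), Mul(5, 0)) = Mul(368, 0) = 0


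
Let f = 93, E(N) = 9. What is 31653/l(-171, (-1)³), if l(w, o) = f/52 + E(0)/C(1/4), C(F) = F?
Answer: 548652/655 ≈ 837.64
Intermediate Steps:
l(w, o) = 1965/52 (l(w, o) = 93/52 + 9/(1/4) = 93*(1/52) + 9/(¼) = 93/52 + 9*4 = 93/52 + 36 = 1965/52)
31653/l(-171, (-1)³) = 31653/(1965/52) = 31653*(52/1965) = 548652/655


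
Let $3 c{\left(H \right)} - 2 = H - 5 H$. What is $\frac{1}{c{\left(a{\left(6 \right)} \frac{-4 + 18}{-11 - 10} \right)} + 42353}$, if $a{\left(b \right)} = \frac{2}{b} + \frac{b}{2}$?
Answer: $\frac{27}{1143629} \approx 2.3609 \cdot 10^{-5}$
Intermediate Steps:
$a{\left(b \right)} = \frac{b}{2} + \frac{2}{b}$ ($a{\left(b \right)} = \frac{2}{b} + b \frac{1}{2} = \frac{2}{b} + \frac{b}{2} = \frac{b}{2} + \frac{2}{b}$)
$c{\left(H \right)} = \frac{2}{3} - \frac{4 H}{3}$ ($c{\left(H \right)} = \frac{2}{3} + \frac{H - 5 H}{3} = \frac{2}{3} + \frac{\left(-4\right) H}{3} = \frac{2}{3} - \frac{4 H}{3}$)
$\frac{1}{c{\left(a{\left(6 \right)} \frac{-4 + 18}{-11 - 10} \right)} + 42353} = \frac{1}{\left(\frac{2}{3} - \frac{4 \left(\frac{1}{2} \cdot 6 + \frac{2}{6}\right) \frac{-4 + 18}{-11 - 10}}{3}\right) + 42353} = \frac{1}{\left(\frac{2}{3} - \frac{4 \left(3 + 2 \cdot \frac{1}{6}\right) \frac{14}{-21}}{3}\right) + 42353} = \frac{1}{\left(\frac{2}{3} - \frac{4 \left(3 + \frac{1}{3}\right) 14 \left(- \frac{1}{21}\right)}{3}\right) + 42353} = \frac{1}{\left(\frac{2}{3} - \frac{4 \cdot \frac{10}{3} \left(- \frac{2}{3}\right)}{3}\right) + 42353} = \frac{1}{\left(\frac{2}{3} - - \frac{80}{27}\right) + 42353} = \frac{1}{\left(\frac{2}{3} + \frac{80}{27}\right) + 42353} = \frac{1}{\frac{98}{27} + 42353} = \frac{1}{\frac{1143629}{27}} = \frac{27}{1143629}$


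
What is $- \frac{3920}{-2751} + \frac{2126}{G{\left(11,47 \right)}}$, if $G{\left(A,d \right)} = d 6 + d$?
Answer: $\frac{1019758}{129297} \approx 7.8869$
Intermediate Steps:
$G{\left(A,d \right)} = 7 d$ ($G{\left(A,d \right)} = 6 d + d = 7 d$)
$- \frac{3920}{-2751} + \frac{2126}{G{\left(11,47 \right)}} = - \frac{3920}{-2751} + \frac{2126}{7 \cdot 47} = \left(-3920\right) \left(- \frac{1}{2751}\right) + \frac{2126}{329} = \frac{560}{393} + 2126 \cdot \frac{1}{329} = \frac{560}{393} + \frac{2126}{329} = \frac{1019758}{129297}$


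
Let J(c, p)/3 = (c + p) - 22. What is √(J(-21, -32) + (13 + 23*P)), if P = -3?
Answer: I*√281 ≈ 16.763*I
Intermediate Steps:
J(c, p) = -66 + 3*c + 3*p (J(c, p) = 3*((c + p) - 22) = 3*(-22 + c + p) = -66 + 3*c + 3*p)
√(J(-21, -32) + (13 + 23*P)) = √((-66 + 3*(-21) + 3*(-32)) + (13 + 23*(-3))) = √((-66 - 63 - 96) + (13 - 69)) = √(-225 - 56) = √(-281) = I*√281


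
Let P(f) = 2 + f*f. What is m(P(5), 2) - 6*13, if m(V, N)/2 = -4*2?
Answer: -94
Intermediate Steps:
P(f) = 2 + f²
m(V, N) = -16 (m(V, N) = 2*(-4*2) = 2*(-8) = -16)
m(P(5), 2) - 6*13 = -16 - 6*13 = -16 - 78 = -94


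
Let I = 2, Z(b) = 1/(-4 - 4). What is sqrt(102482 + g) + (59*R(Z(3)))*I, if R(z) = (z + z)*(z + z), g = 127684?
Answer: 59/8 + 3*sqrt(25574) ≈ 487.13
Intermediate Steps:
Z(b) = -1/8 (Z(b) = 1/(-8) = -1/8)
R(z) = 4*z**2 (R(z) = (2*z)*(2*z) = 4*z**2)
sqrt(102482 + g) + (59*R(Z(3)))*I = sqrt(102482 + 127684) + (59*(4*(-1/8)**2))*2 = sqrt(230166) + (59*(4*(1/64)))*2 = 3*sqrt(25574) + (59*(1/16))*2 = 3*sqrt(25574) + (59/16)*2 = 3*sqrt(25574) + 59/8 = 59/8 + 3*sqrt(25574)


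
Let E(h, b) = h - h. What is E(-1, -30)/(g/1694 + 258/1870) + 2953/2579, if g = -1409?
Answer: 2953/2579 ≈ 1.1450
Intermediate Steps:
E(h, b) = 0
E(-1, -30)/(g/1694 + 258/1870) + 2953/2579 = 0/(-1409/1694 + 258/1870) + 2953/2579 = 0/(-1409*1/1694 + 258*(1/1870)) + 2953*(1/2579) = 0/(-1409/1694 + 129/935) + 2953/2579 = 0/(-99899/143990) + 2953/2579 = 0*(-143990/99899) + 2953/2579 = 0 + 2953/2579 = 2953/2579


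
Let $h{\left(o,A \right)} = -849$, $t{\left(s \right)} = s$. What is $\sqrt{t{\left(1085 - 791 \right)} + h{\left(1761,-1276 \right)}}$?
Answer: $i \sqrt{555} \approx 23.558 i$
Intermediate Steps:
$\sqrt{t{\left(1085 - 791 \right)} + h{\left(1761,-1276 \right)}} = \sqrt{\left(1085 - 791\right) - 849} = \sqrt{294 - 849} = \sqrt{-555} = i \sqrt{555}$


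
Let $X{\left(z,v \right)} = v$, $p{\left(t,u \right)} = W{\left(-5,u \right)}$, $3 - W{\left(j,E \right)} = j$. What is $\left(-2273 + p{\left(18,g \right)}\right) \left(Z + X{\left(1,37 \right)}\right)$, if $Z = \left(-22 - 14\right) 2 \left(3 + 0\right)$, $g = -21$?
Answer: $405435$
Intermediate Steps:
$W{\left(j,E \right)} = 3 - j$
$p{\left(t,u \right)} = 8$ ($p{\left(t,u \right)} = 3 - -5 = 3 + 5 = 8$)
$Z = -216$ ($Z = - 36 \cdot 2 \cdot 3 = \left(-36\right) 6 = -216$)
$\left(-2273 + p{\left(18,g \right)}\right) \left(Z + X{\left(1,37 \right)}\right) = \left(-2273 + 8\right) \left(-216 + 37\right) = \left(-2265\right) \left(-179\right) = 405435$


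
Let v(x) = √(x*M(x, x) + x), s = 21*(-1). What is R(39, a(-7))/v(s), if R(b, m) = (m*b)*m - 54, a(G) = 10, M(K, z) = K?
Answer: 641*√105/35 ≈ 187.67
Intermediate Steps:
R(b, m) = -54 + b*m² (R(b, m) = (b*m)*m - 54 = b*m² - 54 = -54 + b*m²)
s = -21
v(x) = √(x + x²) (v(x) = √(x*x + x) = √(x² + x) = √(x + x²))
R(39, a(-7))/v(s) = (-54 + 39*10²)/(√(-21*(1 - 21))) = (-54 + 39*100)/(√(-21*(-20))) = (-54 + 3900)/(√420) = 3846/((2*√105)) = 3846*(√105/210) = 641*√105/35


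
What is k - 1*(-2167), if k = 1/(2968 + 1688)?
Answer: 10089553/4656 ≈ 2167.0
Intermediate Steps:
k = 1/4656 ≈ 0.00021478
k - 1*(-2167) = 1/4656 - 1*(-2167) = 1/4656 + 2167 = 10089553/4656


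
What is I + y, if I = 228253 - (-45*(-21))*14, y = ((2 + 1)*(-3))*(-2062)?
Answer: 233581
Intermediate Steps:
y = 18558 (y = (3*(-3))*(-2062) = -9*(-2062) = 18558)
I = 215023 (I = 228253 - 945*14 = 228253 - 1*13230 = 228253 - 13230 = 215023)
I + y = 215023 + 18558 = 233581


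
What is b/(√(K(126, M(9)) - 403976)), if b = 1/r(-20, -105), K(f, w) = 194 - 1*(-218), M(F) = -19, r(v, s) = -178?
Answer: I*√2059/5131028 ≈ 8.8435e-6*I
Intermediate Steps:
K(f, w) = 412 (K(f, w) = 194 + 218 = 412)
b = -1/178 (b = 1/(-178) = -1/178 ≈ -0.0056180)
b/(√(K(126, M(9)) - 403976)) = -1/(178*√(412 - 403976)) = -(-I*√2059/28826)/178 = -(-1)*I*√2059/5131028 = I*√2059/5131028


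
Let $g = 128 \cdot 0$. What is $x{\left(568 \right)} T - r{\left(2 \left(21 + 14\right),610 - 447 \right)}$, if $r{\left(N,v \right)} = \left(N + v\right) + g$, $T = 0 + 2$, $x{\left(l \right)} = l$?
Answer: $903$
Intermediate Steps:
$T = 2$
$g = 0$
$r{\left(N,v \right)} = N + v$ ($r{\left(N,v \right)} = \left(N + v\right) + 0 = N + v$)
$x{\left(568 \right)} T - r{\left(2 \left(21 + 14\right),610 - 447 \right)} = 568 \cdot 2 - \left(2 \left(21 + 14\right) + \left(610 - 447\right)\right) = 1136 - \left(2 \cdot 35 + \left(610 - 447\right)\right) = 1136 - \left(70 + 163\right) = 1136 - 233 = 903$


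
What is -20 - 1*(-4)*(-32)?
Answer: -148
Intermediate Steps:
-20 - 1*(-4)*(-32) = -20 + 4*(-32) = -20 - 128 = -148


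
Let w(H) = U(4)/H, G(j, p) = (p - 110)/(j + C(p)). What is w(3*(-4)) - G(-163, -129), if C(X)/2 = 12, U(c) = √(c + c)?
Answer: -239/139 - √2/6 ≈ -1.9551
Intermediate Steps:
U(c) = √2*√c (U(c) = √(2*c) = √2*√c)
C(X) = 24 (C(X) = 2*12 = 24)
G(j, p) = (-110 + p)/(24 + j) (G(j, p) = (p - 110)/(j + 24) = (-110 + p)/(24 + j))
w(H) = 2*√2/H (w(H) = (√2*√4)/H = (√2*2)/H = (2*√2)/H = 2*√2/H)
w(3*(-4)) - G(-163, -129) = 2*√2/((3*(-4))) - (-110 - 129)/(24 - 163) = 2*√2/(-12) - (-239)/(-139) = 2*√2*(-1/12) - (-1)*(-239)/139 = -√2/6 - 1*239/139 = -√2/6 - 239/139 = -239/139 - √2/6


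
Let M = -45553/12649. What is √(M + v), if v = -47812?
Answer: I*√7650362374109/12649 ≈ 218.67*I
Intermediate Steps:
M = -45553/12649 (M = -45553*1/12649 = -45553/12649 ≈ -3.6013)
√(M + v) = √(-45553/12649 - 47812) = √(-604819541/12649) = I*√7650362374109/12649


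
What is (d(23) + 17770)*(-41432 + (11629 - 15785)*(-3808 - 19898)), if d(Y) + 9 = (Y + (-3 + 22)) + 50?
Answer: 1758176008512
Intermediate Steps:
d(Y) = 60 + Y (d(Y) = -9 + ((Y + (-3 + 22)) + 50) = -9 + ((Y + 19) + 50) = -9 + ((19 + Y) + 50) = -9 + (69 + Y) = 60 + Y)
(d(23) + 17770)*(-41432 + (11629 - 15785)*(-3808 - 19898)) = ((60 + 23) + 17770)*(-41432 + (11629 - 15785)*(-3808 - 19898)) = (83 + 17770)*(-41432 - 4156*(-23706)) = 17853*(-41432 + 98522136) = 17853*98480704 = 1758176008512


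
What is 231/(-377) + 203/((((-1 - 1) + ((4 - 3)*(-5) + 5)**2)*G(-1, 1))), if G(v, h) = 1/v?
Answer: 76069/754 ≈ 100.89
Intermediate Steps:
231/(-377) + 203/((((-1 - 1) + ((4 - 3)*(-5) + 5)**2)*G(-1, 1))) = 231/(-377) + 203/((((-1 - 1) + ((4 - 3)*(-5) + 5)**2)/(-1))) = 231*(-1/377) + 203/(((-2 + (1*(-5) + 5)**2)*(-1))) = -231/377 + 203/(((-2 + (-5 + 5)**2)*(-1))) = -231/377 + 203/(((-2 + 0**2)*(-1))) = -231/377 + 203/(((-2 + 0)*(-1))) = -231/377 + 203/((-2*(-1))) = -231/377 + 203/2 = 76069/754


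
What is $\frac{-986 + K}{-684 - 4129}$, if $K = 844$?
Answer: $\frac{142}{4813} \approx 0.029503$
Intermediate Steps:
$\frac{-986 + K}{-684 - 4129} = \frac{-986 + 844}{-684 - 4129} = - \frac{142}{-4813} = \left(-142\right) \left(- \frac{1}{4813}\right) = \frac{142}{4813}$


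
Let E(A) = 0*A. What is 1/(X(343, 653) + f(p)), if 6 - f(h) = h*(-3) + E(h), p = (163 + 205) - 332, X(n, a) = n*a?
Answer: 1/224093 ≈ 4.4624e-6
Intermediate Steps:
E(A) = 0
X(n, a) = a*n
p = 36 (p = 368 - 332 = 36)
f(h) = 6 + 3*h (f(h) = 6 - (h*(-3) + 0) = 6 - (-3*h + 0) = 6 - (-3)*h = 6 + 3*h)
1/(X(343, 653) + f(p)) = 1/(653*343 + (6 + 3*36)) = 1/(223979 + (6 + 108)) = 1/(223979 + 114) = 1/224093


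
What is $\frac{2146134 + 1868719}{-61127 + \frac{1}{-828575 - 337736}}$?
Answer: $- \frac{4682567217283}{71293092498} \approx -65.681$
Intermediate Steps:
$\frac{2146134 + 1868719}{-61127 + \frac{1}{-828575 - 337736}} = \frac{4014853}{-61127 + \frac{1}{-1166311}} = \frac{4014853}{-61127 - \frac{1}{1166311}} = \frac{4014853}{- \frac{71293092498}{1166311}} = 4014853 \left(- \frac{1166311}{71293092498}\right) = - \frac{4682567217283}{71293092498}$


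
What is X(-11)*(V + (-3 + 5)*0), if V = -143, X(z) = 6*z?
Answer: 9438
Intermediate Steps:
X(-11)*(V + (-3 + 5)*0) = (6*(-11))*(-143 + (-3 + 5)*0) = -66*(-143 + 2*0) = -66*(-143 + 0) = -66*(-143) = 9438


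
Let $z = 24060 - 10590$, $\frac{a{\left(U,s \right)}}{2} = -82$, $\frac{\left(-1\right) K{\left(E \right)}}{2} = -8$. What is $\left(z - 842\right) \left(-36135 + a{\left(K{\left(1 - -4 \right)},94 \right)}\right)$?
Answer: $-458383772$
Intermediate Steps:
$K{\left(E \right)} = 16$ ($K{\left(E \right)} = \left(-2\right) \left(-8\right) = 16$)
$a{\left(U,s \right)} = -164$ ($a{\left(U,s \right)} = 2 \left(-82\right) = -164$)
$z = 13470$ ($z = 24060 - 10590 = 13470$)
$\left(z - 842\right) \left(-36135 + a{\left(K{\left(1 - -4 \right)},94 \right)}\right) = \left(13470 - 842\right) \left(-36135 - 164\right) = 12628 \left(-36299\right) = -458383772$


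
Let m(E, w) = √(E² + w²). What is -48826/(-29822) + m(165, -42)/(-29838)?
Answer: 24413/14911 - √3221/9946 ≈ 1.6315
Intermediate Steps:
-48826/(-29822) + m(165, -42)/(-29838) = -48826/(-29822) + √(165² + (-42)²)/(-29838) = -48826*(-1/29822) + √(27225 + 1764)*(-1/29838) = 24413/14911 + √28989*(-1/29838) = 24413/14911 + (3*√3221)*(-1/29838) = 24413/14911 - √3221/9946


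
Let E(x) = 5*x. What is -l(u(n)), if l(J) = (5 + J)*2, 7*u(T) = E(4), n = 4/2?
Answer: -110/7 ≈ -15.714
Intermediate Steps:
n = 2 (n = 4*(½) = 2)
u(T) = 20/7 (u(T) = (5*4)/7 = (⅐)*20 = 20/7)
l(J) = 10 + 2*J
-l(u(n)) = -(10 + 2*(20/7)) = -(10 + 40/7) = -1*110/7 = -110/7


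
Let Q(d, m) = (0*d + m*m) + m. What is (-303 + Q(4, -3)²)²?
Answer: 71289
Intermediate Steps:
Q(d, m) = m + m² (Q(d, m) = (0 + m²) + m = m² + m = m + m²)
(-303 + Q(4, -3)²)² = (-303 + (-3*(1 - 3))²)² = (-303 + (-3*(-2))²)² = (-303 + 6²)² = (-303 + 36)² = (-267)² = 71289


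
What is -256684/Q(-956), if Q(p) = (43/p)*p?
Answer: -256684/43 ≈ -5969.4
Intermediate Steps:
Q(p) = 43
-256684/Q(-956) = -256684/43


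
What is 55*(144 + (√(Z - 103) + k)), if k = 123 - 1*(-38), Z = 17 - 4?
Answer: 16775 + 165*I*√10 ≈ 16775.0 + 521.78*I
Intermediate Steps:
Z = 13
k = 161 (k = 123 + 38 = 161)
55*(144 + (√(Z - 103) + k)) = 55*(144 + (√(13 - 103) + 161)) = 55*(144 + (√(-90) + 161)) = 55*(144 + (3*I*√10 + 161)) = 55*(144 + (161 + 3*I*√10)) = 55*(305 + 3*I*√10) = 16775 + 165*I*√10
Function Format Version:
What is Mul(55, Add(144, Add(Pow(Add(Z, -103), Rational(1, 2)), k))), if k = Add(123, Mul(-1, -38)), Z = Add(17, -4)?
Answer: Add(16775, Mul(165, I, Pow(10, Rational(1, 2)))) ≈ Add(16775., Mul(521.78, I))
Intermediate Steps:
Z = 13
k = 161 (k = Add(123, 38) = 161)
Mul(55, Add(144, Add(Pow(Add(Z, -103), Rational(1, 2)), k))) = Mul(55, Add(144, Add(Pow(Add(13, -103), Rational(1, 2)), 161))) = Mul(55, Add(144, Add(Pow(-90, Rational(1, 2)), 161))) = Mul(55, Add(144, Add(Mul(3, I, Pow(10, Rational(1, 2))), 161))) = Mul(55, Add(144, Add(161, Mul(3, I, Pow(10, Rational(1, 2)))))) = Mul(55, Add(305, Mul(3, I, Pow(10, Rational(1, 2))))) = Add(16775, Mul(165, I, Pow(10, Rational(1, 2))))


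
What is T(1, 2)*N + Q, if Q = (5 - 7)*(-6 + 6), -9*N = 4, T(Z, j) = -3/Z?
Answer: 4/3 ≈ 1.3333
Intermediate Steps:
N = -4/9 (N = -1/9*4 = -4/9 ≈ -0.44444)
Q = 0 (Q = -2*0 = 0)
T(1, 2)*N + Q = -3/1*(-4/9) + 0 = -3*1*(-4/9) + 0 = -3*(-4/9) + 0 = 4/3 + 0 = 4/3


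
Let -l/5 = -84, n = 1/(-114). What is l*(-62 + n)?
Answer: -494830/19 ≈ -26044.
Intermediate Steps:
n = -1/114 ≈ -0.0087719
l = 420 (l = -5*(-84) = 420)
l*(-62 + n) = 420*(-62 - 1/114) = 420*(-7069/114) = -494830/19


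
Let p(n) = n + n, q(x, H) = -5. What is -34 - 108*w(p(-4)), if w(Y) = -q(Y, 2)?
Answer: -574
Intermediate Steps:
p(n) = 2*n
w(Y) = 5 (w(Y) = -1*(-5) = 5)
-34 - 108*w(p(-4)) = -34 - 108*5 = -34 - 540 = -574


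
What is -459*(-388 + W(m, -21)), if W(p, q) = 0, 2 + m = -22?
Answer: 178092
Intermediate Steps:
m = -24 (m = -2 - 22 = -24)
-459*(-388 + W(m, -21)) = -459*(-388 + 0) = -459*(-388) = 178092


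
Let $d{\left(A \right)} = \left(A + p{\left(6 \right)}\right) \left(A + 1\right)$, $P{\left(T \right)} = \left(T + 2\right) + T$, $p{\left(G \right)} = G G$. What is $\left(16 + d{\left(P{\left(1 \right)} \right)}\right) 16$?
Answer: $3456$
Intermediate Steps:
$p{\left(G \right)} = G^{2}$
$P{\left(T \right)} = 2 + 2 T$ ($P{\left(T \right)} = \left(2 + T\right) + T = 2 + 2 T$)
$d{\left(A \right)} = \left(1 + A\right) \left(36 + A\right)$ ($d{\left(A \right)} = \left(A + 6^{2}\right) \left(A + 1\right) = \left(A + 36\right) \left(1 + A\right) = \left(36 + A\right) \left(1 + A\right) = \left(1 + A\right) \left(36 + A\right)$)
$\left(16 + d{\left(P{\left(1 \right)} \right)}\right) 16 = \left(16 + \left(36 + \left(2 + 2 \cdot 1\right)^{2} + 37 \left(2 + 2 \cdot 1\right)\right)\right) 16 = \left(16 + \left(36 + \left(2 + 2\right)^{2} + 37 \left(2 + 2\right)\right)\right) 16 = \left(16 + \left(36 + 4^{2} + 37 \cdot 4\right)\right) 16 = \left(16 + \left(36 + 16 + 148\right)\right) 16 = \left(16 + 200\right) 16 = 216 \cdot 16 = 3456$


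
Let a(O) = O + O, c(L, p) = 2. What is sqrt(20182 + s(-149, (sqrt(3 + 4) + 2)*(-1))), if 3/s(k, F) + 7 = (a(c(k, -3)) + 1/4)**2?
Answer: 3*sqrt(7806054)/59 ≈ 142.06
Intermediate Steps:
a(O) = 2*O
s(k, F) = 16/59 (s(k, F) = 3/(-7 + (2*2 + 1/4)**2) = 3/(-7 + (4 + 1/4)**2) = 3/(-7 + (17/4)**2) = 3/(-7 + 289/16) = 3/(177/16) = 3*(16/177) = 16/59)
sqrt(20182 + s(-149, (sqrt(3 + 4) + 2)*(-1))) = sqrt(20182 + 16/59) = sqrt(1190754/59) = 3*sqrt(7806054)/59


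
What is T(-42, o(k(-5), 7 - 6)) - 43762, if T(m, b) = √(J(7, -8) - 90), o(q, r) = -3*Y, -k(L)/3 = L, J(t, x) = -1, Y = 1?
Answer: -43762 + I*√91 ≈ -43762.0 + 9.5394*I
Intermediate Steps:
k(L) = -3*L
o(q, r) = -3 (o(q, r) = -3*1 = -3)
T(m, b) = I*√91 (T(m, b) = √(-1 - 90) = √(-91) = I*√91)
T(-42, o(k(-5), 7 - 6)) - 43762 = I*√91 - 43762 = -43762 + I*√91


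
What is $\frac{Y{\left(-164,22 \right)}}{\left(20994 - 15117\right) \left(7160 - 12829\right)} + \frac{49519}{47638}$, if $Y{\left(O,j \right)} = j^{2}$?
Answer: $\frac{1649787254255}{1587141573894} \approx 1.0395$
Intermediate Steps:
$\frac{Y{\left(-164,22 \right)}}{\left(20994 - 15117\right) \left(7160 - 12829\right)} + \frac{49519}{47638} = \frac{22^{2}}{\left(20994 - 15117\right) \left(7160 - 12829\right)} + \frac{49519}{47638} = \frac{484}{5877 \left(-5669\right)} + 49519 \cdot \frac{1}{47638} = \frac{484}{-33316713} + \frac{49519}{47638} = 484 \left(- \frac{1}{33316713}\right) + \frac{49519}{47638} = - \frac{484}{33316713} + \frac{49519}{47638} = \frac{1649787254255}{1587141573894}$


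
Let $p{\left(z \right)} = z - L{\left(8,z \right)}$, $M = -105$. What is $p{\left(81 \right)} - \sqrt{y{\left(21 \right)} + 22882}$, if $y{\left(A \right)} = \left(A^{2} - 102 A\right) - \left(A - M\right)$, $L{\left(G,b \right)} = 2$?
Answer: $79 - \sqrt{21055} \approx -66.103$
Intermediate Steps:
$y{\left(A \right)} = -105 + A^{2} - 103 A$ ($y{\left(A \right)} = \left(A^{2} - 102 A\right) - \left(105 + A\right) = -105 + A^{2} - 103 A$)
$p{\left(z \right)} = -2 + z$ ($p{\left(z \right)} = z - 2 = -2 + z$)
$p{\left(81 \right)} - \sqrt{y{\left(21 \right)} + 22882} = \left(-2 + 81\right) - \sqrt{\left(-105 + 21^{2} - 2163\right) + 22882} = 79 - \sqrt{\left(-105 + 441 - 2163\right) + 22882} = 79 - \sqrt{-1827 + 22882} = 79 - \sqrt{21055}$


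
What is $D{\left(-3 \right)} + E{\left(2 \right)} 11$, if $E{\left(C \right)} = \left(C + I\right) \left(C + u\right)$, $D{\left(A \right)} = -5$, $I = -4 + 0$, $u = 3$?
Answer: $-115$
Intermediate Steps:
$I = -4$
$E{\left(C \right)} = \left(-4 + C\right) \left(3 + C\right)$ ($E{\left(C \right)} = \left(C - 4\right) \left(C + 3\right) = \left(-4 + C\right) \left(3 + C\right)$)
$D{\left(-3 \right)} + E{\left(2 \right)} 11 = -5 + \left(-12 + 2^{2} - 2\right) 11 = -5 + \left(-12 + 4 - 2\right) 11 = -5 - 110 = -115$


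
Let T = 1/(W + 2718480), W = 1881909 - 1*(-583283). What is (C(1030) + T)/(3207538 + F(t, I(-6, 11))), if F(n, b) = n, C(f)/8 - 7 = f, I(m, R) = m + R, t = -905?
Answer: 43003742913/16622133696376 ≈ 0.0025871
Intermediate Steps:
I(m, R) = R + m
W = 2465192 (W = 1881909 + 583283 = 2465192)
C(f) = 56 + 8*f
T = 1/5183672 (T = 1/(2465192 + 2718480) = 1/5183672 ≈ 1.9291e-7)
(C(1030) + T)/(3207538 + F(t, I(-6, 11))) = ((56 + 8*1030) + 1/5183672)/(3207538 - 905) = ((56 + 8240) + 1/5183672)/3206633 = (8296 + 1/5183672)*(1/3206633) = (43003742913/5183672)*(1/3206633) = 43003742913/16622133696376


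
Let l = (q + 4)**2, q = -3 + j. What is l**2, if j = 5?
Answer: 1296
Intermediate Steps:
q = 2 (q = -3 + 5 = 2)
l = 36 (l = (2 + 4)**2 = 6**2 = 36)
l**2 = 36**2 = 1296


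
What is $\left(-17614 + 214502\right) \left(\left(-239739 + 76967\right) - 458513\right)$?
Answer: $-122323561080$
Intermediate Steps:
$\left(-17614 + 214502\right) \left(\left(-239739 + 76967\right) - 458513\right) = 196888 \left(-162772 - 458513\right) = 196888 \left(-621285\right) = -122323561080$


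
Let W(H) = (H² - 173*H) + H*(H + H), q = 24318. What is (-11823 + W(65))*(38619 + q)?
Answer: -654104241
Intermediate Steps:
W(H) = -173*H + 3*H² (W(H) = (H² - 173*H) + H*(2*H) = (H² - 173*H) + 2*H² = -173*H + 3*H²)
(-11823 + W(65))*(38619 + q) = (-11823 + 65*(-173 + 3*65))*(38619 + 24318) = (-11823 + 65*(-173 + 195))*62937 = (-11823 + 65*22)*62937 = (-11823 + 1430)*62937 = -10393*62937 = -654104241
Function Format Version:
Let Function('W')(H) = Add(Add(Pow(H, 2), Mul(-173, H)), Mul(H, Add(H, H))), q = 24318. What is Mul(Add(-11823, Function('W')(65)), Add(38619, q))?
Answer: -654104241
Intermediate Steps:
Function('W')(H) = Add(Mul(-173, H), Mul(3, Pow(H, 2))) (Function('W')(H) = Add(Add(Pow(H, 2), Mul(-173, H)), Mul(H, Mul(2, H))) = Add(Add(Pow(H, 2), Mul(-173, H)), Mul(2, Pow(H, 2))) = Add(Mul(-173, H), Mul(3, Pow(H, 2))))
Mul(Add(-11823, Function('W')(65)), Add(38619, q)) = Mul(Add(-11823, Mul(65, Add(-173, Mul(3, 65)))), Add(38619, 24318)) = Mul(Add(-11823, Mul(65, Add(-173, 195))), 62937) = Mul(Add(-11823, Mul(65, 22)), 62937) = Mul(Add(-11823, 1430), 62937) = Mul(-10393, 62937) = -654104241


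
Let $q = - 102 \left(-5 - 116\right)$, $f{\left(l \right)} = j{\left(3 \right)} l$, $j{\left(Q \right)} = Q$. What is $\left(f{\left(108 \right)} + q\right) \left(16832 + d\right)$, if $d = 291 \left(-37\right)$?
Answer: $76819290$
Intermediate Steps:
$f{\left(l \right)} = 3 l$
$d = -10767$
$q = 12342$ ($q = - 102 \left(-5 - 116\right) = \left(-102\right) \left(-121\right) = 12342$)
$\left(f{\left(108 \right)} + q\right) \left(16832 + d\right) = \left(3 \cdot 108 + 12342\right) \left(16832 - 10767\right) = \left(324 + 12342\right) 6065 = 12666 \cdot 6065 = 76819290$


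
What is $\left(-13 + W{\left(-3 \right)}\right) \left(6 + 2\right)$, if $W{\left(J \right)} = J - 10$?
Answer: $-208$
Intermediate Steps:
$W{\left(J \right)} = -10 + J$ ($W{\left(J \right)} = J - 10 = -10 + J$)
$\left(-13 + W{\left(-3 \right)}\right) \left(6 + 2\right) = \left(-13 - 13\right) \left(6 + 2\right) = \left(-13 - 13\right) 8 = \left(-26\right) 8 = -208$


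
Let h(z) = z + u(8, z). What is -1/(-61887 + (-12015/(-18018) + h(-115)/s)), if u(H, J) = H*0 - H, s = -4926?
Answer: 821821/50859467689 ≈ 1.6159e-5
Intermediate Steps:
u(H, J) = -H (u(H, J) = 0 - H = -H)
h(z) = -8 + z (h(z) = z - 1*8 = z - 8 = -8 + z)
-1/(-61887 + (-12015/(-18018) + h(-115)/s)) = -1/(-61887 + (-12015/(-18018) + (-8 - 115)/(-4926))) = -1/(-61887 + (-12015*(-1/18018) - 123*(-1/4926))) = -1/(-61887 + (1335/2002 + 41/1642)) = -1/(-61887 + 568538/821821) = -1/(-50859467689/821821) = -1*(-821821/50859467689) = 821821/50859467689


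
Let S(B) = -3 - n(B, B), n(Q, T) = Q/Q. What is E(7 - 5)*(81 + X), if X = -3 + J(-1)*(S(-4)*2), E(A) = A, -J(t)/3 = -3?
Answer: 12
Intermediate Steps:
J(t) = 9 (J(t) = -3*(-3) = 9)
n(Q, T) = 1
S(B) = -4 (S(B) = -3 - 1*1 = -3 - 1 = -4)
X = -75 (X = -3 + 9*(-4*2) = -3 + 9*(-8) = -3 - 72 = -75)
E(7 - 5)*(81 + X) = (7 - 5)*(81 - 75) = 2*6 = 12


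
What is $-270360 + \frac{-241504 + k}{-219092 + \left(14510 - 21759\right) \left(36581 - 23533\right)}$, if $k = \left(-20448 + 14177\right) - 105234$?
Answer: $- \frac{25631220982831}{94804044} \approx -2.7036 \cdot 10^{5}$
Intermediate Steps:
$k = -111505$ ($k = -6271 - 105234 = -111505$)
$-270360 + \frac{-241504 + k}{-219092 + \left(14510 - 21759\right) \left(36581 - 23533\right)} = -270360 + \frac{-241504 - 111505}{-219092 + \left(14510 - 21759\right) \left(36581 - 23533\right)} = -270360 - \frac{353009}{-219092 - 94584952} = -270360 - \frac{353009}{-94804044} = -270360 - - \frac{353009}{94804044} = -270360 + \frac{353009}{94804044} = - \frac{25631220982831}{94804044}$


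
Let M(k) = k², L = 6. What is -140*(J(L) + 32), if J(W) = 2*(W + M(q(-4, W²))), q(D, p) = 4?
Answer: -10640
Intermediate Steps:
J(W) = 32 + 2*W (J(W) = 2*(W + 4²) = 2*(W + 16) = 2*(16 + W) = 32 + 2*W)
-140*(J(L) + 32) = -140*((32 + 2*6) + 32) = -140*((32 + 12) + 32) = -140*(44 + 32) = -140*76 = -10640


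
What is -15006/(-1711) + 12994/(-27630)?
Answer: 196191523/23637465 ≈ 8.3000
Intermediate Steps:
-15006/(-1711) + 12994/(-27630) = -15006*(-1/1711) + 12994*(-1/27630) = 15006/1711 - 6497/13815 = 196191523/23637465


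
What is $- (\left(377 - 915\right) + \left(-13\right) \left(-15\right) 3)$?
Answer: $-47$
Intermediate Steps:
$- (\left(377 - 915\right) + \left(-13\right) \left(-15\right) 3) = - (-538 + 195 \cdot 3) = - (-538 + 585) = \left(-1\right) 47 = -47$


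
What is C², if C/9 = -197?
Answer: 3143529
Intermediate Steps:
C = -1773 (C = 9*(-197) = -1773)
C² = (-1773)² = 3143529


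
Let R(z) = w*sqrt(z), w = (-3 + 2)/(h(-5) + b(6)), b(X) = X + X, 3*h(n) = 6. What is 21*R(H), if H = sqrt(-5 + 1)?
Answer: -3/2 - 3*I/2 ≈ -1.5 - 1.5*I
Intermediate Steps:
h(n) = 2 (h(n) = (1/3)*6 = 2)
b(X) = 2*X
w = -1/14 (w = (-3 + 2)/(2 + 2*6) = -1/(2 + 12) = -1/14 ≈ -0.071429)
H = 2*I (H = sqrt(-4) = 2*I ≈ 2.0*I)
R(z) = -sqrt(z)/14
21*R(H) = 21*(-(1/14 + I/14)) = 21*(-(1 + I)/14) = 21*(-1/14 - I/14) = -3/2 - 3*I/2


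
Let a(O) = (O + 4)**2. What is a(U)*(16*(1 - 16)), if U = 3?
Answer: -11760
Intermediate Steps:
a(O) = (4 + O)**2
a(U)*(16*(1 - 16)) = (4 + 3)**2*(16*(1 - 16)) = 7**2*(16*(-15)) = 49*(-240) = -11760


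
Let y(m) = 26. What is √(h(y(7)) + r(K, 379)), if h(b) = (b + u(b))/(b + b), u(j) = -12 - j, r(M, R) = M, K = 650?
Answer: √109811/13 ≈ 25.491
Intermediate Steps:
h(b) = -6/b (h(b) = (b + (-12 - b))/(b + b) = -12*1/(2*b) = -6/b)
√(h(y(7)) + r(K, 379)) = √(-6/26 + 650) = √(-6*1/26 + 650) = √(-3/13 + 650) = √(8447/13) = √109811/13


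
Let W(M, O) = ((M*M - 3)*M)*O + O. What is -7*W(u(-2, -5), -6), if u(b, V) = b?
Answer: -42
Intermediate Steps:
W(M, O) = O + M*O*(-3 + M²) (W(M, O) = ((M² - 3)*M)*O + O = ((-3 + M²)*M)*O + O = (M*(-3 + M²))*O + O = M*O*(-3 + M²) + O = O + M*O*(-3 + M²))
-7*W(u(-2, -5), -6) = -(-42)*(1 + (-2)³ - 3*(-2)) = -(-42)*(1 - 8 + 6) = -(-42)*(-1) = -7*6 = -42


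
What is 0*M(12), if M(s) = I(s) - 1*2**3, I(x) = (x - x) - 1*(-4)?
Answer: 0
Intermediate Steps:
I(x) = 4 (I(x) = 0 + 4 = 4)
M(s) = -4 (M(s) = 4 - 1*2**3 = 4 - 1*8 = 4 - 8 = -4)
0*M(12) = 0*(-4) = 0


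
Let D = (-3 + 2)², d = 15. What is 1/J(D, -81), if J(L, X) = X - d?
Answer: -1/96 ≈ -0.010417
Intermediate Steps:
D = 1 (D = (-1)² = 1)
J(L, X) = -15 + X (J(L, X) = X - 1*15 = X - 15 = -15 + X)
1/J(D, -81) = 1/(-15 - 81) = 1/(-96) = -1/96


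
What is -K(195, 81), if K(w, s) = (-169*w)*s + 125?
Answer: 2669230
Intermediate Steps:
K(w, s) = 125 - 169*s*w (K(w, s) = -169*s*w + 125 = 125 - 169*s*w)
-K(195, 81) = -(125 - 169*81*195) = -(125 - 2669355) = -1*(-2669230) = 2669230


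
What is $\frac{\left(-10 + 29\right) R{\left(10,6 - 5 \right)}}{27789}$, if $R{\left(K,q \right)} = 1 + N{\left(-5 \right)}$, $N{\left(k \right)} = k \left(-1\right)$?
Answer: $\frac{38}{9263} \approx 0.0041023$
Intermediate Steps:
$N{\left(k \right)} = - k$
$R{\left(K,q \right)} = 6$ ($R{\left(K,q \right)} = 1 - -5 = 1 + 5 = 6$)
$\frac{\left(-10 + 29\right) R{\left(10,6 - 5 \right)}}{27789} = \frac{\left(-10 + 29\right) 6}{27789} = 19 \cdot 6 \cdot \frac{1}{27789} = 114 \cdot \frac{1}{27789} = \frac{38}{9263}$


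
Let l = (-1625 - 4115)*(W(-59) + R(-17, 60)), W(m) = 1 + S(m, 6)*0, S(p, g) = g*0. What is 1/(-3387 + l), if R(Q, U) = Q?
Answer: 1/88453 ≈ 1.1305e-5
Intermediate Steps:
S(p, g) = 0
W(m) = 1 (W(m) = 1 + 0*0 = 1 + 0 = 1)
l = 91840 (l = (-1625 - 4115)*(1 - 17) = -5740*(-16) = 91840)
1/(-3387 + l) = 1/(-3387 + 91840) = 1/88453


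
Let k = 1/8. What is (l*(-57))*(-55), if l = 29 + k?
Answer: 730455/8 ≈ 91307.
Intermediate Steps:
k = ⅛ ≈ 0.12500
l = 233/8 (l = 29 + ⅛ = 233/8 ≈ 29.125)
(l*(-57))*(-55) = ((233/8)*(-57))*(-55) = -13281/8*(-55) = 730455/8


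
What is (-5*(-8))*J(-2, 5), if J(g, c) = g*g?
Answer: 160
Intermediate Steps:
J(g, c) = g**2
(-5*(-8))*J(-2, 5) = -5*(-8)*(-2)**2 = 40*4 = 160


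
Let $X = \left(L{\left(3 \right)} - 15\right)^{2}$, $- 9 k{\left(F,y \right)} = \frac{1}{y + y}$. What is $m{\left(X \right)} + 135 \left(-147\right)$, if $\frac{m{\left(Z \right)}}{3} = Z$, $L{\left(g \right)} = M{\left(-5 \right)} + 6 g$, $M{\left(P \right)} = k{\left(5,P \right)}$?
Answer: $- \frac{53508059}{2700} \approx -19818.0$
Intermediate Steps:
$k{\left(F,y \right)} = - \frac{1}{18 y}$ ($k{\left(F,y \right)} = - \frac{1}{9 \left(y + y\right)} = - \frac{1}{9 \cdot 2 y} = - \frac{\frac{1}{2} \frac{1}{y}}{9} = - \frac{1}{18 y}$)
$M{\left(P \right)} = - \frac{1}{18 P}$
$L{\left(g \right)} = \frac{1}{90} + 6 g$ ($L{\left(g \right)} = - \frac{1}{18 \left(-5\right)} + 6 g = \left(- \frac{1}{18}\right) \left(- \frac{1}{5}\right) + 6 g = \frac{1}{90} + 6 g$)
$X = \frac{73441}{8100}$ ($X = \left(\left(\frac{1}{90} + 6 \cdot 3\right) - 15\right)^{2} = \left(\left(\frac{1}{90} + 18\right) - 15\right)^{2} = \left(\frac{1621}{90} - 15\right)^{2} = \left(\frac{271}{90}\right)^{2} = \frac{73441}{8100} \approx 9.0668$)
$m{\left(Z \right)} = 3 Z$
$m{\left(X \right)} + 135 \left(-147\right) = 3 \cdot \frac{73441}{8100} + 135 \left(-147\right) = \frac{73441}{2700} - 19845 = - \frac{53508059}{2700}$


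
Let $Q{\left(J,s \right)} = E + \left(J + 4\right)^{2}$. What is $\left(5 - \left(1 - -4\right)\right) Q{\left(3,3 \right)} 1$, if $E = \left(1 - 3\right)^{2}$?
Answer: $0$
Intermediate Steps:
$E = 4$ ($E = \left(-2\right)^{2} = 4$)
$Q{\left(J,s \right)} = 4 + \left(4 + J\right)^{2}$ ($Q{\left(J,s \right)} = 4 + \left(J + 4\right)^{2} = 4 + \left(4 + J\right)^{2}$)
$\left(5 - \left(1 - -4\right)\right) Q{\left(3,3 \right)} 1 = \left(5 - \left(1 - -4\right)\right) \left(4 + \left(4 + 3\right)^{2}\right) 1 = \left(5 - \left(1 + 4\right)\right) \left(4 + 7^{2}\right) 1 = \left(5 - 5\right) \left(4 + 49\right) 1 = \left(5 - 5\right) 53 \cdot 1 = 0 \cdot 53 \cdot 1 = 0 \cdot 1 = 0$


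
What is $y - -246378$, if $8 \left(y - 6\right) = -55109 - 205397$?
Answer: $\frac{855283}{4} \approx 2.1382 \cdot 10^{5}$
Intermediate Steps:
$y = - \frac{130229}{4}$ ($y = 6 + \frac{-55109 - 205397}{8} = 6 + \frac{1}{8} \left(-260506\right) = 6 - \frac{130253}{4} = - \frac{130229}{4} \approx -32557.0$)
$y - -246378 = - \frac{130229}{4} - -246378 = - \frac{130229}{4} + 246378 = \frac{855283}{4}$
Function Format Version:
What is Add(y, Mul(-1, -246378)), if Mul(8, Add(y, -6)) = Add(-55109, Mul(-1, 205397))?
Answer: Rational(855283, 4) ≈ 2.1382e+5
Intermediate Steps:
y = Rational(-130229, 4) (y = Add(6, Mul(Rational(1, 8), Add(-55109, Mul(-1, 205397)))) = Add(6, Mul(Rational(1, 8), Add(-55109, -205397))) = Add(6, Mul(Rational(1, 8), -260506)) = Add(6, Rational(-130253, 4)) = Rational(-130229, 4) ≈ -32557.)
Add(y, Mul(-1, -246378)) = Add(Rational(-130229, 4), Mul(-1, -246378)) = Add(Rational(-130229, 4), 246378) = Rational(855283, 4)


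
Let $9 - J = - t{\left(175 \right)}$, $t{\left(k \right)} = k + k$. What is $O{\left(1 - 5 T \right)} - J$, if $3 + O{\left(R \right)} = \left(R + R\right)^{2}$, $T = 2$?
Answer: $-38$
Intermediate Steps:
$t{\left(k \right)} = 2 k$
$O{\left(R \right)} = -3 + 4 R^{2}$ ($O{\left(R \right)} = -3 + \left(R + R\right)^{2} = -3 + \left(2 R\right)^{2} = -3 + 4 R^{2}$)
$J = 359$ ($J = 9 - - 2 \cdot 175 = 9 - \left(-1\right) 350 = 9 - -350 = 9 + 350 = 359$)
$O{\left(1 - 5 T \right)} - J = \left(-3 + 4 \left(1 - 10\right)^{2}\right) - 359 = \left(-3 + 4 \left(-9\right)^{2}\right) - 359 = \left(-3 + 4 \cdot 81\right) - 359 = \left(-3 + 324\right) - 359 = 321 - 359 = -38$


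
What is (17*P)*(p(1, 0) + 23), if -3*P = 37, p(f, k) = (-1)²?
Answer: -5032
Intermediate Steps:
p(f, k) = 1
P = -37/3 (P = -⅓*37 = -37/3 ≈ -12.333)
(17*P)*(p(1, 0) + 23) = (17*(-37/3))*(1 + 23) = -629/3*24 = -5032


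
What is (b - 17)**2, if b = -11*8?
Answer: 11025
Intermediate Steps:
b = -88
(b - 17)**2 = (-88 - 17)**2 = (-105)**2 = 11025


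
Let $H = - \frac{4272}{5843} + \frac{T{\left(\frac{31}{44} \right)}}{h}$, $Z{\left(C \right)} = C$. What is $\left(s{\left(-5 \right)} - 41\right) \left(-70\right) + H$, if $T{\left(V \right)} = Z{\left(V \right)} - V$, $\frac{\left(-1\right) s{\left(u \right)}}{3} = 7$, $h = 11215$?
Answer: $\frac{25354348}{5843} \approx 4339.3$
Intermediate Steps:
$s{\left(u \right)} = -21$ ($s{\left(u \right)} = \left(-3\right) 7 = -21$)
$T{\left(V \right)} = 0$ ($T{\left(V \right)} = V - V = 0$)
$H = - \frac{4272}{5843}$ ($H = - \frac{4272}{5843} + \frac{0}{11215} = \left(-4272\right) \frac{1}{5843} + 0 \cdot \frac{1}{11215} = - \frac{4272}{5843} + 0 = - \frac{4272}{5843} \approx -0.73113$)
$\left(s{\left(-5 \right)} - 41\right) \left(-70\right) + H = \left(-21 - 41\right) \left(-70\right) - \frac{4272}{5843} = \left(-62\right) \left(-70\right) - \frac{4272}{5843} = 4340 - \frac{4272}{5843} = \frac{25354348}{5843}$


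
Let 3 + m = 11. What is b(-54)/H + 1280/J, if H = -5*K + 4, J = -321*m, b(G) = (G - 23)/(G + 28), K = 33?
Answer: -99211/191958 ≈ -0.51684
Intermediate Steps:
m = 8 (m = -3 + 11 = 8)
b(G) = (-23 + G)/(28 + G)
J = -2568 (J = -321*8 = -2568)
H = -161 (H = -5*33 + 4 = -165 + 4 = -161)
b(-54)/H + 1280/J = ((-23 - 54)/(28 - 54))/(-161) + 1280/(-2568) = (-77/(-26))*(-1/161) + 1280*(-1/2568) = -1/26*(-77)*(-1/161) - 160/321 = (77/26)*(-1/161) - 160/321 = -11/598 - 160/321 = -99211/191958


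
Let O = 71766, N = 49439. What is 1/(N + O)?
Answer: 1/121205 ≈ 8.2505e-6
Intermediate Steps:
1/(N + O) = 1/(49439 + 71766) = 1/121205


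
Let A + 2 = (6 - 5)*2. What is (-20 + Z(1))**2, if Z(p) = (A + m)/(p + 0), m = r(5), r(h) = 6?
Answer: 196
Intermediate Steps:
A = 0 (A = -2 + (6 - 5)*2 = -2 + 1*2 = -2 + 2 = 0)
m = 6
Z(p) = 6/p (Z(p) = (0 + 6)/(p + 0) = 6/p)
(-20 + Z(1))**2 = (-20 + 6/1)**2 = (-20 + 6*1)**2 = (-20 + 6)**2 = (-14)**2 = 196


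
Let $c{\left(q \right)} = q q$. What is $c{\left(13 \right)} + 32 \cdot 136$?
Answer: $4521$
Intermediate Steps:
$c{\left(q \right)} = q^{2}$
$c{\left(13 \right)} + 32 \cdot 136 = 13^{2} + 32 \cdot 136 = 169 + 4352 = 4521$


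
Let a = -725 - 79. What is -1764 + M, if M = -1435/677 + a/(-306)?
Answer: -60888095/34527 ≈ -1763.5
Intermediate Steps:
a = -804
M = 17533/34527 (M = -1435/677 - 804/(-306) = -1435*1/677 - 804*(-1/306) = -1435/677 + 134/51 = 17533/34527 ≈ 0.50781)
-1764 + M = -1764 + 17533/34527 = -60888095/34527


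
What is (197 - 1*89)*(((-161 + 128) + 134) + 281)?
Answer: 41256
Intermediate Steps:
(197 - 1*89)*(((-161 + 128) + 134) + 281) = (197 - 89)*((-33 + 134) + 281) = 108*(101 + 281) = 108*382 = 41256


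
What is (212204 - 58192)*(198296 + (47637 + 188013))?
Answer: 66832891352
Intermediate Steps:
(212204 - 58192)*(198296 + (47637 + 188013)) = 154012*(198296 + 235650) = 154012*433946 = 66832891352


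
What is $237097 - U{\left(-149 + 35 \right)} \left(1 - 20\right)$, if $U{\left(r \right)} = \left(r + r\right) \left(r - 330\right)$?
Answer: $2160505$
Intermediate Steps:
$U{\left(r \right)} = 2 r \left(-330 + r\right)$
$237097 - U{\left(-149 + 35 \right)} \left(1 - 20\right) = 237097 - 2 \left(-149 + 35\right) \left(-330 + \left(-149 + 35\right)\right) \left(1 - 20\right) = 237097 - 2 \left(-114\right) \left(-330 - 114\right) \left(1 - 20\right) = 237097 - 2 \left(-114\right) \left(-444\right) \left(-19\right) = 237097 - 101232 \left(-19\right) = 237097 - -1923408 = 237097 + 1923408 = 2160505$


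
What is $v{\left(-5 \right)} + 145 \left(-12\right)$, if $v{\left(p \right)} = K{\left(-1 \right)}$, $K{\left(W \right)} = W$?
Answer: $-1741$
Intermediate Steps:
$v{\left(p \right)} = -1$
$v{\left(-5 \right)} + 145 \left(-12\right) = -1 + 145 \left(-12\right) = -1 - 1740 = -1741$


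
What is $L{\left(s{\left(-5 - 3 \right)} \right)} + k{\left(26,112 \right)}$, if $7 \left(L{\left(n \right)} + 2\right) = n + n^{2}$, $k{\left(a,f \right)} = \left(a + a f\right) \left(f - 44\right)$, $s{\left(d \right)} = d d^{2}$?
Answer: $237158$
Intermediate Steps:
$s{\left(d \right)} = d^{3}$
$k{\left(a,f \right)} = \left(-44 + f\right) \left(a + a f\right)$ ($k{\left(a,f \right)} = \left(a + a f\right) \left(-44 + f\right) = \left(-44 + f\right) \left(a + a f\right)$)
$L{\left(n \right)} = -2 + \frac{n}{7} + \frac{n^{2}}{7}$ ($L{\left(n \right)} = -2 + \frac{n + n^{2}}{7} = -2 + \left(\frac{n}{7} + \frac{n^{2}}{7}\right) = -2 + \frac{n}{7} + \frac{n^{2}}{7}$)
$L{\left(s{\left(-5 - 3 \right)} \right)} + k{\left(26,112 \right)} = \left(-2 + \frac{\left(-5 - 3\right)^{3}}{7} + \frac{\left(\left(-5 - 3\right)^{3}\right)^{2}}{7}\right) + 26 \left(-44 + 112^{2} - 4816\right) = \left(-2 + \frac{\left(-5 - 3\right)^{3}}{7} + \frac{\left(\left(-5 - 3\right)^{3}\right)^{2}}{7}\right) + 26 \left(-44 + 12544 - 4816\right) = \left(-2 + \frac{\left(-8\right)^{3}}{7} + \frac{\left(\left(-8\right)^{3}\right)^{2}}{7}\right) + 26 \cdot 7684 = \left(-2 + \frac{1}{7} \left(-512\right) + \frac{\left(-512\right)^{2}}{7}\right) + 199784 = \left(-2 - \frac{512}{7} + \frac{1}{7} \cdot 262144\right) + 199784 = \left(-2 - \frac{512}{7} + \frac{262144}{7}\right) + 199784 = 37374 + 199784 = 237158$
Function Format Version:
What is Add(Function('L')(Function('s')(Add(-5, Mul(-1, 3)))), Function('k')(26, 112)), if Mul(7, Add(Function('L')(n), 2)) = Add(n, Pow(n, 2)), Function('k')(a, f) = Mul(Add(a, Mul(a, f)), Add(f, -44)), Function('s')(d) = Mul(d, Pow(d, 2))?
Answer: 237158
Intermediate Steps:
Function('s')(d) = Pow(d, 3)
Function('k')(a, f) = Mul(Add(-44, f), Add(a, Mul(a, f))) (Function('k')(a, f) = Mul(Add(a, Mul(a, f)), Add(-44, f)) = Mul(Add(-44, f), Add(a, Mul(a, f))))
Function('L')(n) = Add(-2, Mul(Rational(1, 7), n), Mul(Rational(1, 7), Pow(n, 2))) (Function('L')(n) = Add(-2, Mul(Rational(1, 7), Add(n, Pow(n, 2)))) = Add(-2, Add(Mul(Rational(1, 7), n), Mul(Rational(1, 7), Pow(n, 2)))) = Add(-2, Mul(Rational(1, 7), n), Mul(Rational(1, 7), Pow(n, 2))))
Add(Function('L')(Function('s')(Add(-5, Mul(-1, 3)))), Function('k')(26, 112)) = Add(Add(-2, Mul(Rational(1, 7), Pow(Add(-5, Mul(-1, 3)), 3)), Mul(Rational(1, 7), Pow(Pow(Add(-5, Mul(-1, 3)), 3), 2))), Mul(26, Add(-44, Pow(112, 2), Mul(-43, 112)))) = Add(Add(-2, Mul(Rational(1, 7), Pow(Add(-5, -3), 3)), Mul(Rational(1, 7), Pow(Pow(Add(-5, -3), 3), 2))), Mul(26, Add(-44, 12544, -4816))) = Add(Add(-2, Mul(Rational(1, 7), Pow(-8, 3)), Mul(Rational(1, 7), Pow(Pow(-8, 3), 2))), Mul(26, 7684)) = Add(Add(-2, Mul(Rational(1, 7), -512), Mul(Rational(1, 7), Pow(-512, 2))), 199784) = Add(Add(-2, Rational(-512, 7), Mul(Rational(1, 7), 262144)), 199784) = Add(Add(-2, Rational(-512, 7), Rational(262144, 7)), 199784) = Add(37374, 199784) = 237158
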